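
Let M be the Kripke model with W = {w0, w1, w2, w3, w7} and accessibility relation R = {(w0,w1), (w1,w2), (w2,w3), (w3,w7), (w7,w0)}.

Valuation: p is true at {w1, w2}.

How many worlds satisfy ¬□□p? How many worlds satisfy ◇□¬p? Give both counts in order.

3 and 3

For ¬□□p:
w0: □□p is T. ✗
w1: □□p is F. ✓
w2: □□p is F. ✓
w3: □□p is F. ✓
w7: □□p is T. ✗
— 3 worlds.
For ◇□¬p:
w0: successors {w1}; □¬p there: w1:F. ✗
w1: successors {w2}; □¬p there: w2:T. ✓
w2: successors {w3}; □¬p there: w3:T. ✓
w3: successors {w7}; □¬p there: w7:T. ✓
w7: successors {w0}; □¬p there: w0:F. ✗
— 3 worlds.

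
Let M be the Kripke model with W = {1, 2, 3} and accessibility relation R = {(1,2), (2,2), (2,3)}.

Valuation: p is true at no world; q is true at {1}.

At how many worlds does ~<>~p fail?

2

1: <>~p is T. ✗
2: <>~p is T. ✗
3: <>~p is F. ✓
Satisfying worlds: {3}.
So ~<>~p fails at the other 2 worlds.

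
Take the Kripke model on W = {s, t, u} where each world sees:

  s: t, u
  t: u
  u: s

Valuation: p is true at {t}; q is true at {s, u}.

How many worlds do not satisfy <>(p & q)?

3

s: successors {t, u}; p & q there: t:F, u:F. ✗
t: successors {u}; p & q there: u:F. ✗
u: successors {s}; p & q there: s:F. ✗
Satisfying worlds: ∅.
So <>(p & q) fails at the other 3 worlds.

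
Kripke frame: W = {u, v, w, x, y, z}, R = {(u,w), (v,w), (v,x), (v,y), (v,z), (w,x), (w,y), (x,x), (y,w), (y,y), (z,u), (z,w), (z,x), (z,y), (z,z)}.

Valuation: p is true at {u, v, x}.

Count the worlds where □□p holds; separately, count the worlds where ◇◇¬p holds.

For □□p:
u: successors {w}; □p there: w:F. ✗
v: successors {w, x, y, z}; □p there: w:F, x:T, y:F, z:F. ✗
w: successors {x, y}; □p there: x:T, y:F. ✗
x: successors {x}; □p there: x:T. ✓
y: successors {w, y}; □p there: w:F, y:F. ✗
z: successors {u, w, x, y, z}; □p there: u:F, w:F, x:T, y:F, z:F. ✗
— 1 world.
For ◇◇¬p:
u: successors {w}; ◇¬p there: w:T. ✓
v: successors {w, x, y, z}; ◇¬p there: w:T, x:F, y:T, z:T. ✓
w: successors {x, y}; ◇¬p there: x:F, y:T. ✓
x: successors {x}; ◇¬p there: x:F. ✗
y: successors {w, y}; ◇¬p there: w:T, y:T. ✓
z: successors {u, w, x, y, z}; ◇¬p there: u:T, w:T, x:F, y:T, z:T. ✓
— 5 worlds.

1 and 5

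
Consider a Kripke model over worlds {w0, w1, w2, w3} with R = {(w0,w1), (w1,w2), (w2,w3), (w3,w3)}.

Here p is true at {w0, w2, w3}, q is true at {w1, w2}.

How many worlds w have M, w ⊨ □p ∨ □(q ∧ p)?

3

w0: □p is F, □(q ∧ p) is F. ✗
w1: □p is T, □(q ∧ p) is T. ✓
w2: □p is T, □(q ∧ p) is F. ✓
w3: □p is T, □(q ∧ p) is F. ✓
Satisfying worlds: {w1, w2, w3}.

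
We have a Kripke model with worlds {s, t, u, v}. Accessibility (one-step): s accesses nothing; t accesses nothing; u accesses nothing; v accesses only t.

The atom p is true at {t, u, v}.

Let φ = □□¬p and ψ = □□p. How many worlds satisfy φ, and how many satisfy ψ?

4 and 4

For □□¬p:
s: no successors, so □□¬p holds vacuously. ✓
t: no successors, so □□¬p holds vacuously. ✓
u: no successors, so □□¬p holds vacuously. ✓
v: successors {t}; □¬p there: t:T. ✓
— 4 worlds.
For □□p:
s: no successors, so □□p holds vacuously. ✓
t: no successors, so □□p holds vacuously. ✓
u: no successors, so □□p holds vacuously. ✓
v: successors {t}; □p there: t:T. ✓
— 4 worlds.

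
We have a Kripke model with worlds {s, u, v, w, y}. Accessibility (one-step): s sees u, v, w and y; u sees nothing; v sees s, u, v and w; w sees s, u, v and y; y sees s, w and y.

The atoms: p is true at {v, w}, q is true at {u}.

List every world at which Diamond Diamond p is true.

{s, v, w, y}

s: successors {u, v, w, y}; Diamond p there: u:F, v:T, w:T, y:T. ✓
u: no successors, so Diamond Diamond p fails. ✗
v: successors {s, u, v, w}; Diamond p there: s:T, u:F, v:T, w:T. ✓
w: successors {s, u, v, y}; Diamond p there: s:T, u:F, v:T, y:T. ✓
y: successors {s, w, y}; Diamond p there: s:T, w:T, y:T. ✓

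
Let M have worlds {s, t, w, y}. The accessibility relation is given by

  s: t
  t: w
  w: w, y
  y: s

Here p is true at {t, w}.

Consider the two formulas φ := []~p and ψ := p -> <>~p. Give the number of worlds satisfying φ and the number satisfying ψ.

1 and 3

For []~p:
s: successors {t}; ~p there: t:F. ✗
t: successors {w}; ~p there: w:F. ✗
w: successors {w, y}; ~p there: w:F, y:T. ✗
y: successors {s}; ~p there: s:T. ✓
— 1 world.
For p -> <>~p:
s: p is F, <>~p is F. ✓
t: p is T, <>~p is F. ✗
w: p is T, <>~p is T. ✓
y: p is F, <>~p is T. ✓
— 3 worlds.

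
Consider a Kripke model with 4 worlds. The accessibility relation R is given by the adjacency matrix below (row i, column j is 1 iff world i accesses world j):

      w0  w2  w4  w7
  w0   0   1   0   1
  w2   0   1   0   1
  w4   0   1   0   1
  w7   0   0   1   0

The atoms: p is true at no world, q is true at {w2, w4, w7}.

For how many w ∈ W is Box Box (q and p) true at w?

w0: successors {w2, w7}; Box (q and p) there: w2:F, w7:F. ✗
w2: successors {w2, w7}; Box (q and p) there: w2:F, w7:F. ✗
w4: successors {w2, w7}; Box (q and p) there: w2:F, w7:F. ✗
w7: successors {w4}; Box (q and p) there: w4:F. ✗
Satisfying worlds: ∅.

0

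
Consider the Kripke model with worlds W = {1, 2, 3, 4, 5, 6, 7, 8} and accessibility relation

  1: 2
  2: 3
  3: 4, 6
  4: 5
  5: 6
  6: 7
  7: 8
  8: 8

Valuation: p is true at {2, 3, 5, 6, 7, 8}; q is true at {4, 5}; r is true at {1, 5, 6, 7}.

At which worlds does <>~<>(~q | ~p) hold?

{3}

1: successors {2}; ~<>(~q | ~p) there: 2:F. ✗
2: successors {3}; ~<>(~q | ~p) there: 3:F. ✗
3: successors {4, 6}; ~<>(~q | ~p) there: 4:T, 6:F. ✓
4: successors {5}; ~<>(~q | ~p) there: 5:F. ✗
5: successors {6}; ~<>(~q | ~p) there: 6:F. ✗
6: successors {7}; ~<>(~q | ~p) there: 7:F. ✗
7: successors {8}; ~<>(~q | ~p) there: 8:F. ✗
8: successors {8}; ~<>(~q | ~p) there: 8:F. ✗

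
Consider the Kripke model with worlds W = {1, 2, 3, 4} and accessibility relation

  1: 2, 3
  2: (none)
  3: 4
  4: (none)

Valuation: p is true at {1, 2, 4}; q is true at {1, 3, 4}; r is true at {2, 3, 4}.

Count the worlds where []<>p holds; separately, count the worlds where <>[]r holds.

2 and 2

For []<>p:
1: successors {2, 3}; <>p there: 2:F, 3:T. ✗
2: no successors, so []<>p holds vacuously. ✓
3: successors {4}; <>p there: 4:F. ✗
4: no successors, so []<>p holds vacuously. ✓
— 2 worlds.
For <>[]r:
1: successors {2, 3}; []r there: 2:T, 3:T. ✓
2: no successors, so <>[]r fails. ✗
3: successors {4}; []r there: 4:T. ✓
4: no successors, so <>[]r fails. ✗
— 2 worlds.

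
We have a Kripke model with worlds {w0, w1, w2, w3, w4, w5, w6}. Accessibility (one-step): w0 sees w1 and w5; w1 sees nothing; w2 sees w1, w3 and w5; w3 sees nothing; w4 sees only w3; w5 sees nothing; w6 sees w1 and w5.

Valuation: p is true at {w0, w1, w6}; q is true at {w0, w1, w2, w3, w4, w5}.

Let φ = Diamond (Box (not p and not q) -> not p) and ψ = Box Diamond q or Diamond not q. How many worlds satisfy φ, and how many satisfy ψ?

4 and 3

For Diamond (Box (not p and not q) -> not p):
w0: successors {w1, w5}; Box (not p and not q) -> not p there: w1:F, w5:T. ✓
w1: no successors, so Diamond (Box (not p and not q) -> not p) fails. ✗
w2: successors {w1, w3, w5}; Box (not p and not q) -> not p there: w1:F, w3:T, w5:T. ✓
w3: no successors, so Diamond (Box (not p and not q) -> not p) fails. ✗
w4: successors {w3}; Box (not p and not q) -> not p there: w3:T. ✓
w5: no successors, so Diamond (Box (not p and not q) -> not p) fails. ✗
w6: successors {w1, w5}; Box (not p and not q) -> not p there: w1:F, w5:T. ✓
— 4 worlds.
For Box Diamond q or Diamond not q:
w0: Box Diamond q is F, Diamond not q is F. ✗
w1: Box Diamond q is T, Diamond not q is F. ✓
w2: Box Diamond q is F, Diamond not q is F. ✗
w3: Box Diamond q is T, Diamond not q is F. ✓
w4: Box Diamond q is F, Diamond not q is F. ✗
w5: Box Diamond q is T, Diamond not q is F. ✓
w6: Box Diamond q is F, Diamond not q is F. ✗
— 3 worlds.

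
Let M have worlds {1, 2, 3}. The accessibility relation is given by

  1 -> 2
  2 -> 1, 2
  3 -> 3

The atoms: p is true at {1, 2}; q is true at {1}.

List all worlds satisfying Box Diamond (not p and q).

1: successors {2}; Diamond (not p and q) there: 2:F. ✗
2: successors {1, 2}; Diamond (not p and q) there: 1:F, 2:F. ✗
3: successors {3}; Diamond (not p and q) there: 3:F. ✗

∅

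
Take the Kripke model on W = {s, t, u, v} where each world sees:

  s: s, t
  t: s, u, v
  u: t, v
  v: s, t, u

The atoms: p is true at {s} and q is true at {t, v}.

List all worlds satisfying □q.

s: successors {s, t}; q there: s:F, t:T. ✗
t: successors {s, u, v}; q there: s:F, u:F, v:T. ✗
u: successors {t, v}; q there: t:T, v:T. ✓
v: successors {s, t, u}; q there: s:F, t:T, u:F. ✗

{u}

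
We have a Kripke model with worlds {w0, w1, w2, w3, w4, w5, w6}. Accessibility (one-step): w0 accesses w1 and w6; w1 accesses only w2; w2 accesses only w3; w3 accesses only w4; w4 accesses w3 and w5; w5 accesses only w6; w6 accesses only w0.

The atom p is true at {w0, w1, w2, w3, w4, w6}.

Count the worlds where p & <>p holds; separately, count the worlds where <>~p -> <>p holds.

6 and 7

For p & <>p:
w0: p is T, <>p is T. ✓
w1: p is T, <>p is T. ✓
w2: p is T, <>p is T. ✓
w3: p is T, <>p is T. ✓
w4: p is T, <>p is T. ✓
w5: p is F, <>p is T. ✗
w6: p is T, <>p is T. ✓
— 6 worlds.
For <>~p -> <>p:
w0: <>~p is F, <>p is T. ✓
w1: <>~p is F, <>p is T. ✓
w2: <>~p is F, <>p is T. ✓
w3: <>~p is F, <>p is T. ✓
w4: <>~p is T, <>p is T. ✓
w5: <>~p is F, <>p is T. ✓
w6: <>~p is F, <>p is T. ✓
— 7 worlds.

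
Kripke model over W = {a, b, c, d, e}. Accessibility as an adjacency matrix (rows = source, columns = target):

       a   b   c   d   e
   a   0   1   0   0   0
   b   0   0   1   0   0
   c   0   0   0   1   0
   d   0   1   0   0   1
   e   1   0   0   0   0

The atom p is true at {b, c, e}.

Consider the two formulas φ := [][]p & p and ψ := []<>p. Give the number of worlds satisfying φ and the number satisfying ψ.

2 and 3

For [][]p & p:
a: [][]p is T, p is F. ✗
b: [][]p is F, p is T. ✗
c: [][]p is T, p is T. ✓
d: [][]p is F, p is F. ✗
e: [][]p is T, p is T. ✓
— 2 worlds.
For []<>p:
a: successors {b}; <>p there: b:T. ✓
b: successors {c}; <>p there: c:F. ✗
c: successors {d}; <>p there: d:T. ✓
d: successors {b, e}; <>p there: b:T, e:F. ✗
e: successors {a}; <>p there: a:T. ✓
— 3 worlds.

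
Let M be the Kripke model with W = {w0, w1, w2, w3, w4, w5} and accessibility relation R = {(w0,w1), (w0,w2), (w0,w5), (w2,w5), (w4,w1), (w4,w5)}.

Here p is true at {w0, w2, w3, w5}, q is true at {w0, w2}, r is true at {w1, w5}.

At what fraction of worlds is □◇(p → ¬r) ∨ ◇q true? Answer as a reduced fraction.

w0: □◇(p → ¬r) is F, ◇q is T. ✓
w1: □◇(p → ¬r) is T, ◇q is F. ✓
w2: □◇(p → ¬r) is F, ◇q is F. ✗
w3: □◇(p → ¬r) is T, ◇q is F. ✓
w4: □◇(p → ¬r) is F, ◇q is F. ✗
w5: □◇(p → ¬r) is T, ◇q is F. ✓
That's 4 of 6 worlds, so 4/6 = 2/3.

2/3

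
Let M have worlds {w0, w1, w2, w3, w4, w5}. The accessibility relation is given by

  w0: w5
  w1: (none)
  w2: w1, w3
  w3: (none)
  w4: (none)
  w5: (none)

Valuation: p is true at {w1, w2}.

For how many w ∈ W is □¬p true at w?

w0: successors {w5}; ¬p there: w5:T. ✓
w1: no successors, so □¬p holds vacuously. ✓
w2: successors {w1, w3}; ¬p there: w1:F, w3:T. ✗
w3: no successors, so □¬p holds vacuously. ✓
w4: no successors, so □¬p holds vacuously. ✓
w5: no successors, so □¬p holds vacuously. ✓
Satisfying worlds: {w0, w1, w3, w4, w5}.

5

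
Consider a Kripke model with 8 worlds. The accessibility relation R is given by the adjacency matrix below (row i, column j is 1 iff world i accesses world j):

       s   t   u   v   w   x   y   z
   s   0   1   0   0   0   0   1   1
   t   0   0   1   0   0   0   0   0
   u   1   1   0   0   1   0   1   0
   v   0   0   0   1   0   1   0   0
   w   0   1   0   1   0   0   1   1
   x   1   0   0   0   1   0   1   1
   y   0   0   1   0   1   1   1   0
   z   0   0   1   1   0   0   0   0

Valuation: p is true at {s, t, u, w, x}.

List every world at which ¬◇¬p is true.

{t}

s: ◇¬p is T. ✗
t: ◇¬p is F. ✓
u: ◇¬p is T. ✗
v: ◇¬p is T. ✗
w: ◇¬p is T. ✗
x: ◇¬p is T. ✗
y: ◇¬p is T. ✗
z: ◇¬p is T. ✗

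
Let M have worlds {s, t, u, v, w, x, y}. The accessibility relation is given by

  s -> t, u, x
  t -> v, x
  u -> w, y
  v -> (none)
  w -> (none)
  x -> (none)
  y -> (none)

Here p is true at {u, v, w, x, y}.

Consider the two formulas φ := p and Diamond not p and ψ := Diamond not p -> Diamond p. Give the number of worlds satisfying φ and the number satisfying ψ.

For p and Diamond not p:
s: p is F, Diamond not p is T. ✗
t: p is F, Diamond not p is F. ✗
u: p is T, Diamond not p is F. ✗
v: p is T, Diamond not p is F. ✗
w: p is T, Diamond not p is F. ✗
x: p is T, Diamond not p is F. ✗
y: p is T, Diamond not p is F. ✗
— 0 worlds.
For Diamond not p -> Diamond p:
s: Diamond not p is T, Diamond p is T. ✓
t: Diamond not p is F, Diamond p is T. ✓
u: Diamond not p is F, Diamond p is T. ✓
v: Diamond not p is F, Diamond p is F. ✓
w: Diamond not p is F, Diamond p is F. ✓
x: Diamond not p is F, Diamond p is F. ✓
y: Diamond not p is F, Diamond p is F. ✓
— 7 worlds.

0 and 7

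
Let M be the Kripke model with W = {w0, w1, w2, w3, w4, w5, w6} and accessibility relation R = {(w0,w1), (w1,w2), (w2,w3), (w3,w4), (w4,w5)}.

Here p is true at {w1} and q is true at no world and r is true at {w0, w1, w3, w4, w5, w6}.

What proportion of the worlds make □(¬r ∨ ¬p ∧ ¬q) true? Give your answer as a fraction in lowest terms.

6/7

w0: successors {w1}; ¬r ∨ ¬p ∧ ¬q there: w1:F. ✗
w1: successors {w2}; ¬r ∨ ¬p ∧ ¬q there: w2:T. ✓
w2: successors {w3}; ¬r ∨ ¬p ∧ ¬q there: w3:T. ✓
w3: successors {w4}; ¬r ∨ ¬p ∧ ¬q there: w4:T. ✓
w4: successors {w5}; ¬r ∨ ¬p ∧ ¬q there: w5:T. ✓
w5: no successors, so □(¬r ∨ ¬p ∧ ¬q) holds vacuously. ✓
w6: no successors, so □(¬r ∨ ¬p ∧ ¬q) holds vacuously. ✓
That's 6 of 7 worlds, so 6/7.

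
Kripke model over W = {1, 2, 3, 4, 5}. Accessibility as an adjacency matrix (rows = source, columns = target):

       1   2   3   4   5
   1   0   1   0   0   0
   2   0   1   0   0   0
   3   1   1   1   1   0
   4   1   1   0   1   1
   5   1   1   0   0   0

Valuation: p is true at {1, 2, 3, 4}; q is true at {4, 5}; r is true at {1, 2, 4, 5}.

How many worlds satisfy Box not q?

1: successors {2}; not q there: 2:T. ✓
2: successors {2}; not q there: 2:T. ✓
3: successors {1, 2, 3, 4}; not q there: 1:T, 2:T, 3:T, 4:F. ✗
4: successors {1, 2, 4, 5}; not q there: 1:T, 2:T, 4:F, 5:F. ✗
5: successors {1, 2}; not q there: 1:T, 2:T. ✓
Satisfying worlds: {1, 2, 5}.

3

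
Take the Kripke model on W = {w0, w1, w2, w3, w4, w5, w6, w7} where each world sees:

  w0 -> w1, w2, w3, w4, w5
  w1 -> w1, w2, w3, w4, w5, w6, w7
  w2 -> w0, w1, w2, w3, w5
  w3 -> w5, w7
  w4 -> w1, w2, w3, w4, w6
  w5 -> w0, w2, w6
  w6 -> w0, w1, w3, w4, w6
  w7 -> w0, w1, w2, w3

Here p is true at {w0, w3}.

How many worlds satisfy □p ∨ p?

2

w0: □p is F, p is T. ✓
w1: □p is F, p is F. ✗
w2: □p is F, p is F. ✗
w3: □p is F, p is T. ✓
w4: □p is F, p is F. ✗
w5: □p is F, p is F. ✗
w6: □p is F, p is F. ✗
w7: □p is F, p is F. ✗
Satisfying worlds: {w0, w3}.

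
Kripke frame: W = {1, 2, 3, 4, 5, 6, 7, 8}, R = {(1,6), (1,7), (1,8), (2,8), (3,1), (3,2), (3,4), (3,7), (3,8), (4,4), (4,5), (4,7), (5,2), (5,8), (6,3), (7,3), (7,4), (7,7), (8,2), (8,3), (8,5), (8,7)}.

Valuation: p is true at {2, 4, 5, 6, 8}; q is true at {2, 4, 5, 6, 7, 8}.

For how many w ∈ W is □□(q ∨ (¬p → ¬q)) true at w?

8

1: successors {6, 7, 8}; □(q ∨ (¬p → ¬q)) there: 6:T, 7:T, 8:T. ✓
2: successors {8}; □(q ∨ (¬p → ¬q)) there: 8:T. ✓
3: successors {1, 2, 4, 7, 8}; □(q ∨ (¬p → ¬q)) there: 1:T, 2:T, 4:T, 7:T, 8:T. ✓
4: successors {4, 5, 7}; □(q ∨ (¬p → ¬q)) there: 4:T, 5:T, 7:T. ✓
5: successors {2, 8}; □(q ∨ (¬p → ¬q)) there: 2:T, 8:T. ✓
6: successors {3}; □(q ∨ (¬p → ¬q)) there: 3:T. ✓
7: successors {3, 4, 7}; □(q ∨ (¬p → ¬q)) there: 3:T, 4:T, 7:T. ✓
8: successors {2, 3, 5, 7}; □(q ∨ (¬p → ¬q)) there: 2:T, 3:T, 5:T, 7:T. ✓
Satisfying worlds: {1, 2, 3, 4, 5, 6, 7, 8}.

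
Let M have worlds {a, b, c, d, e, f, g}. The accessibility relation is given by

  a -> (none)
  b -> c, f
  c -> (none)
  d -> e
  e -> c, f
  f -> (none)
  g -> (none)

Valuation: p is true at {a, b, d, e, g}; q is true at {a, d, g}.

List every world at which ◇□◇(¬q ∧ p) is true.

a: no successors, so ◇□◇(¬q ∧ p) fails. ✗
b: successors {c, f}; □◇(¬q ∧ p) there: c:T, f:T. ✓
c: no successors, so ◇□◇(¬q ∧ p) fails. ✗
d: successors {e}; □◇(¬q ∧ p) there: e:F. ✗
e: successors {c, f}; □◇(¬q ∧ p) there: c:T, f:T. ✓
f: no successors, so ◇□◇(¬q ∧ p) fails. ✗
g: no successors, so ◇□◇(¬q ∧ p) fails. ✗

{b, e}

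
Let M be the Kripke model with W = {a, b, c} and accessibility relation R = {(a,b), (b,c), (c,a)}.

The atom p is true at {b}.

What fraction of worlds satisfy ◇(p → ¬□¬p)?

2/3

a: successors {b}; p → ¬□¬p there: b:F. ✗
b: successors {c}; p → ¬□¬p there: c:T. ✓
c: successors {a}; p → ¬□¬p there: a:T. ✓
That's 2 of 3 worlds, so 2/3.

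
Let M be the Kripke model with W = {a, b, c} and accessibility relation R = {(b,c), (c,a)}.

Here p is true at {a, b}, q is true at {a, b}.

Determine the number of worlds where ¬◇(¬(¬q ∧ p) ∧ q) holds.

a: ◇(¬(¬q ∧ p) ∧ q) is F. ✓
b: ◇(¬(¬q ∧ p) ∧ q) is F. ✓
c: ◇(¬(¬q ∧ p) ∧ q) is T. ✗
Satisfying worlds: {a, b}.

2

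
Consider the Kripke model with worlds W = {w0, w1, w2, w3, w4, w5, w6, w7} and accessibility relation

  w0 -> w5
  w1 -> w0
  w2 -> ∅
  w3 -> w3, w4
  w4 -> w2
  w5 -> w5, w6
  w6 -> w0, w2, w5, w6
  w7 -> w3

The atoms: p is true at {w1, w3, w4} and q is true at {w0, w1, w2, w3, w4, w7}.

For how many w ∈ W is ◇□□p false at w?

5

w0: successors {w5}; □□p there: w5:F. ✗
w1: successors {w0}; □□p there: w0:F. ✗
w2: no successors, so ◇□□p fails. ✗
w3: successors {w3, w4}; □□p there: w3:F, w4:T. ✓
w4: successors {w2}; □□p there: w2:T. ✓
w5: successors {w5, w6}; □□p there: w5:F, w6:F. ✗
w6: successors {w0, w2, w5, w6}; □□p there: w0:F, w2:T, w5:F, w6:F. ✓
w7: successors {w3}; □□p there: w3:F. ✗
Satisfying worlds: {w3, w4, w6}.
So ◇□□p fails at the other 5 worlds.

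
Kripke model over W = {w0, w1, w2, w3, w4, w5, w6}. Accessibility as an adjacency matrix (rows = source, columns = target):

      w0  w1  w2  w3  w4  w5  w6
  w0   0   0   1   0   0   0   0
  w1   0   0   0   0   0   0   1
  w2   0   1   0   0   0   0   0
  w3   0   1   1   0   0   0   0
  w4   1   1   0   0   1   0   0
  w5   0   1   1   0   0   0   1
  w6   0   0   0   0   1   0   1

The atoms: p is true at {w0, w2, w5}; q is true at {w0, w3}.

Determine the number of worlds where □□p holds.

0

w0: successors {w2}; □p there: w2:F. ✗
w1: successors {w6}; □p there: w6:F. ✗
w2: successors {w1}; □p there: w1:F. ✗
w3: successors {w1, w2}; □p there: w1:F, w2:F. ✗
w4: successors {w0, w1, w4}; □p there: w0:T, w1:F, w4:F. ✗
w5: successors {w1, w2, w6}; □p there: w1:F, w2:F, w6:F. ✗
w6: successors {w4, w6}; □p there: w4:F, w6:F. ✗
Satisfying worlds: ∅.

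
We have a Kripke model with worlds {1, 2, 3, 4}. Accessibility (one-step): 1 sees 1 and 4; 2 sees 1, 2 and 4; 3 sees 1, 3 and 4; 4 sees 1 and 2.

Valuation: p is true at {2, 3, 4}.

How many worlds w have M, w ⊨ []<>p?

4

1: successors {1, 4}; <>p there: 1:T, 4:T. ✓
2: successors {1, 2, 4}; <>p there: 1:T, 2:T, 4:T. ✓
3: successors {1, 3, 4}; <>p there: 1:T, 3:T, 4:T. ✓
4: successors {1, 2}; <>p there: 1:T, 2:T. ✓
Satisfying worlds: {1, 2, 3, 4}.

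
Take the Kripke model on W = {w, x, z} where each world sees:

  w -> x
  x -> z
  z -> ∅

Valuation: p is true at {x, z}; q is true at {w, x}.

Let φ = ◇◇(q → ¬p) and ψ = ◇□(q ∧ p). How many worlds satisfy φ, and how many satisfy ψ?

For ◇◇(q → ¬p):
w: successors {x}; ◇(q → ¬p) there: x:T. ✓
x: successors {z}; ◇(q → ¬p) there: z:F. ✗
z: no successors, so ◇◇(q → ¬p) fails. ✗
— 1 world.
For ◇□(q ∧ p):
w: successors {x}; □(q ∧ p) there: x:F. ✗
x: successors {z}; □(q ∧ p) there: z:T. ✓
z: no successors, so ◇□(q ∧ p) fails. ✗
— 1 world.

1 and 1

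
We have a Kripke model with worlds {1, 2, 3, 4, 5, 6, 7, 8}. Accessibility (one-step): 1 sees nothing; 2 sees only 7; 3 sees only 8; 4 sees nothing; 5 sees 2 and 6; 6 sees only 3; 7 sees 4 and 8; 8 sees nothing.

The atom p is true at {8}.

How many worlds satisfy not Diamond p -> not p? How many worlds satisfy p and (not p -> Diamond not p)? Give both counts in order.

For not Diamond p -> not p:
1: not Diamond p is T, not p is T. ✓
2: not Diamond p is T, not p is T. ✓
3: not Diamond p is F, not p is T. ✓
4: not Diamond p is T, not p is T. ✓
5: not Diamond p is T, not p is T. ✓
6: not Diamond p is T, not p is T. ✓
7: not Diamond p is F, not p is T. ✓
8: not Diamond p is T, not p is F. ✗
— 7 worlds.
For p and (not p -> Diamond not p):
1: p is F, not p -> Diamond not p is F. ✗
2: p is F, not p -> Diamond not p is T. ✗
3: p is F, not p -> Diamond not p is F. ✗
4: p is F, not p -> Diamond not p is F. ✗
5: p is F, not p -> Diamond not p is T. ✗
6: p is F, not p -> Diamond not p is T. ✗
7: p is F, not p -> Diamond not p is T. ✗
8: p is T, not p -> Diamond not p is T. ✓
— 1 world.

7 and 1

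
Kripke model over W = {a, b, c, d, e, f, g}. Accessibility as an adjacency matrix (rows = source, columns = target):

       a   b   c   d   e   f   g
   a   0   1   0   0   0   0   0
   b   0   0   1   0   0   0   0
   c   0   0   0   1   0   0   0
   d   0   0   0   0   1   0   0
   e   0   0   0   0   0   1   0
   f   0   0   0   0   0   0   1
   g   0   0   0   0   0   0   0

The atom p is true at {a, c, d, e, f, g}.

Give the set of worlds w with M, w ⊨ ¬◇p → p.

{a, b, c, d, e, f, g}

a: ¬◇p is T, p is T. ✓
b: ¬◇p is F, p is F. ✓
c: ¬◇p is F, p is T. ✓
d: ¬◇p is F, p is T. ✓
e: ¬◇p is F, p is T. ✓
f: ¬◇p is F, p is T. ✓
g: ¬◇p is T, p is T. ✓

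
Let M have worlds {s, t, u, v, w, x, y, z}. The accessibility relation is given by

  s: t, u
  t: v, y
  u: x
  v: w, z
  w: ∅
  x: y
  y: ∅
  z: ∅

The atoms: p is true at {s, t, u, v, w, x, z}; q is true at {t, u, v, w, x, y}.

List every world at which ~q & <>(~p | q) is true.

{s}

s: ~q is T, <>(~p | q) is T. ✓
t: ~q is F, <>(~p | q) is T. ✗
u: ~q is F, <>(~p | q) is T. ✗
v: ~q is F, <>(~p | q) is T. ✗
w: ~q is F, <>(~p | q) is F. ✗
x: ~q is F, <>(~p | q) is T. ✗
y: ~q is F, <>(~p | q) is F. ✗
z: ~q is T, <>(~p | q) is F. ✗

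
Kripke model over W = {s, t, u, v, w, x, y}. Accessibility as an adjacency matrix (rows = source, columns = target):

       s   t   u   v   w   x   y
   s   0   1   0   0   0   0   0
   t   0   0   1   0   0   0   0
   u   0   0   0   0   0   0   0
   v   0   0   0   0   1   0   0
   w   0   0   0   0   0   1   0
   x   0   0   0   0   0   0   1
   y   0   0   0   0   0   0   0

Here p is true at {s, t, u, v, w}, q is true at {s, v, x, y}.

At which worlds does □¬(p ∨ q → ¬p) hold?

s: successors {t}; ¬(p ∨ q → ¬p) there: t:T. ✓
t: successors {u}; ¬(p ∨ q → ¬p) there: u:T. ✓
u: no successors, so □¬(p ∨ q → ¬p) holds vacuously. ✓
v: successors {w}; ¬(p ∨ q → ¬p) there: w:T. ✓
w: successors {x}; ¬(p ∨ q → ¬p) there: x:F. ✗
x: successors {y}; ¬(p ∨ q → ¬p) there: y:F. ✗
y: no successors, so □¬(p ∨ q → ¬p) holds vacuously. ✓

{s, t, u, v, y}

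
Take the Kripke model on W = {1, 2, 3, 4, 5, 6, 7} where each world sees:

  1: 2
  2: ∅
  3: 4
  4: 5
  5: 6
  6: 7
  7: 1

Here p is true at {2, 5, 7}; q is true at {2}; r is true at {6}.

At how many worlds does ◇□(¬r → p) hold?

5

1: successors {2}; □(¬r → p) there: 2:T. ✓
2: no successors, so ◇□(¬r → p) fails. ✗
3: successors {4}; □(¬r → p) there: 4:T. ✓
4: successors {5}; □(¬r → p) there: 5:T. ✓
5: successors {6}; □(¬r → p) there: 6:T. ✓
6: successors {7}; □(¬r → p) there: 7:F. ✗
7: successors {1}; □(¬r → p) there: 1:T. ✓
Satisfying worlds: {1, 3, 4, 5, 7}.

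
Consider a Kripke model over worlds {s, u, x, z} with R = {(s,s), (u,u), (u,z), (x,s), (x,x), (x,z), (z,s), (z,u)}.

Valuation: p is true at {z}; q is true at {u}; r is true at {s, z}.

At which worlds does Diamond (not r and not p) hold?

s: successors {s}; not r and not p there: s:F. ✗
u: successors {u, z}; not r and not p there: u:T, z:F. ✓
x: successors {s, x, z}; not r and not p there: s:F, x:T, z:F. ✓
z: successors {s, u}; not r and not p there: s:F, u:T. ✓

{u, x, z}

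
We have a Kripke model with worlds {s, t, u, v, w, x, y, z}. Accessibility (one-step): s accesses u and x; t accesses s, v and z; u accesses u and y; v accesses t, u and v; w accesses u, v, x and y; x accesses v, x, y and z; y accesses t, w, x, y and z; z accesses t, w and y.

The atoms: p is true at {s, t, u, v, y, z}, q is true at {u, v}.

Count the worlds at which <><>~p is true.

7

s: successors {u, x}; <>~p there: u:F, x:T. ✓
t: successors {s, v, z}; <>~p there: s:T, v:F, z:T. ✓
u: successors {u, y}; <>~p there: u:F, y:T. ✓
v: successors {t, u, v}; <>~p there: t:F, u:F, v:F. ✗
w: successors {u, v, x, y}; <>~p there: u:F, v:F, x:T, y:T. ✓
x: successors {v, x, y, z}; <>~p there: v:F, x:T, y:T, z:T. ✓
y: successors {t, w, x, y, z}; <>~p there: t:F, w:T, x:T, y:T, z:T. ✓
z: successors {t, w, y}; <>~p there: t:F, w:T, y:T. ✓
Satisfying worlds: {s, t, u, w, x, y, z}.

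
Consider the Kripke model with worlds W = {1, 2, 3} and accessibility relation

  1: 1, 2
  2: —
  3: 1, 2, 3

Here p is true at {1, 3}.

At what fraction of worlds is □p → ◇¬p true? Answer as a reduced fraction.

2/3

1: □p is F, ◇¬p is T. ✓
2: □p is T, ◇¬p is F. ✗
3: □p is F, ◇¬p is T. ✓
That's 2 of 3 worlds, so 2/3.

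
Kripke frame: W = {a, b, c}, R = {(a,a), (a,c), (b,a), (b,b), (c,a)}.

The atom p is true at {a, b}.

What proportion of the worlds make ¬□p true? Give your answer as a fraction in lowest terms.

1/3

a: □p is F. ✓
b: □p is T. ✗
c: □p is T. ✗
That's 1 of 3 worlds, so 1/3.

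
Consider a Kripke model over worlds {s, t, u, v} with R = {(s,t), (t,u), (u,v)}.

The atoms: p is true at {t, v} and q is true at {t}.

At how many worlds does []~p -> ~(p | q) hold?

s: []~p is F, ~(p | q) is T. ✓
t: []~p is T, ~(p | q) is F. ✗
u: []~p is F, ~(p | q) is T. ✓
v: []~p is T, ~(p | q) is F. ✗
Satisfying worlds: {s, u}.

2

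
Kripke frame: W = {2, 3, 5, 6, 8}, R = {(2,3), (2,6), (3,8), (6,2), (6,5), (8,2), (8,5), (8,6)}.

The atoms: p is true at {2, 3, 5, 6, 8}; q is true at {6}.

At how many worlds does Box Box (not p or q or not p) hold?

2: successors {3, 6}; Box (not p or q or not p) there: 3:F, 6:F. ✗
3: successors {8}; Box (not p or q or not p) there: 8:F. ✗
5: no successors, so Box Box (not p or q or not p) holds vacuously. ✓
6: successors {2, 5}; Box (not p or q or not p) there: 2:F, 5:T. ✗
8: successors {2, 5, 6}; Box (not p or q or not p) there: 2:F, 5:T, 6:F. ✗
Satisfying worlds: {5}.

1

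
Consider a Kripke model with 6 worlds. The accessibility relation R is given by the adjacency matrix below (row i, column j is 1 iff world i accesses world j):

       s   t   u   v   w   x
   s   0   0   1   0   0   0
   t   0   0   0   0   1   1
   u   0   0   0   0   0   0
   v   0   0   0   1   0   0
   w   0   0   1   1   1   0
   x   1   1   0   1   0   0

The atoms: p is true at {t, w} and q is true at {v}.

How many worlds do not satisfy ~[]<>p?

s: []<>p is F. ✓
t: []<>p is T. ✗
u: []<>p is T. ✗
v: []<>p is F. ✓
w: []<>p is F. ✓
x: []<>p is F. ✓
Satisfying worlds: {s, v, w, x}.
So ~[]<>p fails at the other 2 worlds.

2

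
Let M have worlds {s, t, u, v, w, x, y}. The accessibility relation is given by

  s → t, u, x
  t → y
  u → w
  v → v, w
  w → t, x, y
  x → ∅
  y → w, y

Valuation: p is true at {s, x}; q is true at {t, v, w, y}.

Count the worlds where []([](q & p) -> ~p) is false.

2

s: successors {t, u, x}; [](q & p) -> ~p there: t:T, u:T, x:F. ✗
t: successors {y}; [](q & p) -> ~p there: y:T. ✓
u: successors {w}; [](q & p) -> ~p there: w:T. ✓
v: successors {v, w}; [](q & p) -> ~p there: v:T, w:T. ✓
w: successors {t, x, y}; [](q & p) -> ~p there: t:T, x:F, y:T. ✗
x: no successors, so []([](q & p) -> ~p) holds vacuously. ✓
y: successors {w, y}; [](q & p) -> ~p there: w:T, y:T. ✓
Satisfying worlds: {t, u, v, x, y}.
So []([](q & p) -> ~p) fails at the other 2 worlds.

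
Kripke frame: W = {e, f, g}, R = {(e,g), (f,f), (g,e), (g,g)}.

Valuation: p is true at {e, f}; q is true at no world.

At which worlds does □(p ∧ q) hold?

∅

e: successors {g}; p ∧ q there: g:F. ✗
f: successors {f}; p ∧ q there: f:F. ✗
g: successors {e, g}; p ∧ q there: e:F, g:F. ✗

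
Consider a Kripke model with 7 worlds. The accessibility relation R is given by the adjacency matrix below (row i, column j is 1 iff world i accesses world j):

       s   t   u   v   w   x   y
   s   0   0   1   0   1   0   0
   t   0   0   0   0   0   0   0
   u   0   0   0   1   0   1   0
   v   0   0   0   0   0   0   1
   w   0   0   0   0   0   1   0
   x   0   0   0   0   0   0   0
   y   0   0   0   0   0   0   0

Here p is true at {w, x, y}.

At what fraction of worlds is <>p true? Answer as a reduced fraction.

s: successors {u, w}; p there: u:F, w:T. ✓
t: no successors, so <>p fails. ✗
u: successors {v, x}; p there: v:F, x:T. ✓
v: successors {y}; p there: y:T. ✓
w: successors {x}; p there: x:T. ✓
x: no successors, so <>p fails. ✗
y: no successors, so <>p fails. ✗
That's 4 of 7 worlds, so 4/7.

4/7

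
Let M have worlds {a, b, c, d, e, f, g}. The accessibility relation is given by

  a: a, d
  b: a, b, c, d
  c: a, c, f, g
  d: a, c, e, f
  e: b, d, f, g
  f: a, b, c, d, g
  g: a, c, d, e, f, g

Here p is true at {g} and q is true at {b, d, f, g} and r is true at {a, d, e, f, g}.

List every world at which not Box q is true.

a: Box q is F. ✓
b: Box q is F. ✓
c: Box q is F. ✓
d: Box q is F. ✓
e: Box q is T. ✗
f: Box q is F. ✓
g: Box q is F. ✓

{a, b, c, d, f, g}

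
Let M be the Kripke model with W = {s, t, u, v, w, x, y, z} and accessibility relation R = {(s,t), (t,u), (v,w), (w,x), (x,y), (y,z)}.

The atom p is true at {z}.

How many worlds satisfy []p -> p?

6

s: []p is F, p is F. ✓
t: []p is F, p is F. ✓
u: []p is T, p is F. ✗
v: []p is F, p is F. ✓
w: []p is F, p is F. ✓
x: []p is F, p is F. ✓
y: []p is T, p is F. ✗
z: []p is T, p is T. ✓
Satisfying worlds: {s, t, v, w, x, z}.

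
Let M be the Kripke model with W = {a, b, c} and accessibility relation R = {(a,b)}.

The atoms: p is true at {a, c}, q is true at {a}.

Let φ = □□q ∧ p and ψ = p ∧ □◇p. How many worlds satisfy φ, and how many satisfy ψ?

2 and 1

For □□q ∧ p:
a: □□q is T, p is T. ✓
b: □□q is T, p is F. ✗
c: □□q is T, p is T. ✓
— 2 worlds.
For p ∧ □◇p:
a: p is T, □◇p is F. ✗
b: p is F, □◇p is T. ✗
c: p is T, □◇p is T. ✓
— 1 world.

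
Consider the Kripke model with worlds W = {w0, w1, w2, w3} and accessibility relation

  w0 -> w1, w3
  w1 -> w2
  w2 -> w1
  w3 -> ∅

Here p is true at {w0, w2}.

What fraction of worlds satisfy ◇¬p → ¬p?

1/2

w0: ◇¬p is T, ¬p is F. ✗
w1: ◇¬p is F, ¬p is T. ✓
w2: ◇¬p is T, ¬p is F. ✗
w3: ◇¬p is F, ¬p is T. ✓
That's 2 of 4 worlds, so 2/4 = 1/2.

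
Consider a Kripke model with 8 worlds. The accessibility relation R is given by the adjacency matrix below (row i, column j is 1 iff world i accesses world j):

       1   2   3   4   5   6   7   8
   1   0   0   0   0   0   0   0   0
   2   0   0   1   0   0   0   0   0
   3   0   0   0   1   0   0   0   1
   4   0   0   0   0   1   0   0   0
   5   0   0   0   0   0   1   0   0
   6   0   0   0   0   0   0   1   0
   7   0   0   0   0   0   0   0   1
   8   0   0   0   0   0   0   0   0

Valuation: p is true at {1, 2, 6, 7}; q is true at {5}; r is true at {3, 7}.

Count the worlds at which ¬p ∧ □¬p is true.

3

1: ¬p is F, □¬p is T. ✗
2: ¬p is F, □¬p is T. ✗
3: ¬p is T, □¬p is T. ✓
4: ¬p is T, □¬p is T. ✓
5: ¬p is T, □¬p is F. ✗
6: ¬p is F, □¬p is F. ✗
7: ¬p is F, □¬p is T. ✗
8: ¬p is T, □¬p is T. ✓
Satisfying worlds: {3, 4, 8}.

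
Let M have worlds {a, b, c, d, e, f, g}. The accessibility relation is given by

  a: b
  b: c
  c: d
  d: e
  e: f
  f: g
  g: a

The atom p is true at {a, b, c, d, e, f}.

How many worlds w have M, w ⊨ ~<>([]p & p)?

2

a: <>([]p & p) is T. ✗
b: <>([]p & p) is T. ✗
c: <>([]p & p) is T. ✗
d: <>([]p & p) is T. ✗
e: <>([]p & p) is F. ✓
f: <>([]p & p) is F. ✓
g: <>([]p & p) is T. ✗
Satisfying worlds: {e, f}.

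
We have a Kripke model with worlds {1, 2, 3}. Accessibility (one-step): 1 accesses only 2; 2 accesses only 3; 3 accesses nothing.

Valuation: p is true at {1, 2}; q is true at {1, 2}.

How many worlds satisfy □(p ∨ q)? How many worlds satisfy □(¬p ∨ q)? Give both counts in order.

For □(p ∨ q):
1: successors {2}; p ∨ q there: 2:T. ✓
2: successors {3}; p ∨ q there: 3:F. ✗
3: no successors, so □(p ∨ q) holds vacuously. ✓
— 2 worlds.
For □(¬p ∨ q):
1: successors {2}; ¬p ∨ q there: 2:T. ✓
2: successors {3}; ¬p ∨ q there: 3:T. ✓
3: no successors, so □(¬p ∨ q) holds vacuously. ✓
— 3 worlds.

2 and 3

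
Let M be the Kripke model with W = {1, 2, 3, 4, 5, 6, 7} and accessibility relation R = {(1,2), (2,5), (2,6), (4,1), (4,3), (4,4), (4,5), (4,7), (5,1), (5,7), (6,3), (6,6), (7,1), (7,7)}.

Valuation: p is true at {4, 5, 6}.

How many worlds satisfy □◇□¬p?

1: successors {2}; ◇□¬p there: 2:T. ✓
2: successors {5, 6}; ◇□¬p there: 5:T, 6:T. ✓
3: no successors, so □◇□¬p holds vacuously. ✓
4: successors {1, 3, 4, 5, 7}; ◇□¬p there: 1:F, 3:F, 4:T, 5:T, 7:T. ✗
5: successors {1, 7}; ◇□¬p there: 1:F, 7:T. ✗
6: successors {3, 6}; ◇□¬p there: 3:F, 6:T. ✗
7: successors {1, 7}; ◇□¬p there: 1:F, 7:T. ✗
Satisfying worlds: {1, 2, 3}.

3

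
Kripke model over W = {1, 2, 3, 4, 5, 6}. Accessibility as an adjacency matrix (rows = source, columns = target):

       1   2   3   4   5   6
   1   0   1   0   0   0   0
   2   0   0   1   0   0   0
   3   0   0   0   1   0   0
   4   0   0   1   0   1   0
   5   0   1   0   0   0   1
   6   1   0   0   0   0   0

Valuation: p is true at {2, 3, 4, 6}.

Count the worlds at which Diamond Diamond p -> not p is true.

2

1: Diamond Diamond p is T, not p is T. ✓
2: Diamond Diamond p is T, not p is F. ✗
3: Diamond Diamond p is T, not p is F. ✗
4: Diamond Diamond p is T, not p is F. ✗
5: Diamond Diamond p is T, not p is T. ✓
6: Diamond Diamond p is T, not p is F. ✗
Satisfying worlds: {1, 5}.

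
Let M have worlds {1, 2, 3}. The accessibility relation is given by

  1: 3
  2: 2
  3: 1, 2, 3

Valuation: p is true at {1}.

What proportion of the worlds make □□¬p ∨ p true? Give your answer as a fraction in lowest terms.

1: □□¬p is F, p is T. ✓
2: □□¬p is T, p is F. ✓
3: □□¬p is F, p is F. ✗
That's 2 of 3 worlds, so 2/3.

2/3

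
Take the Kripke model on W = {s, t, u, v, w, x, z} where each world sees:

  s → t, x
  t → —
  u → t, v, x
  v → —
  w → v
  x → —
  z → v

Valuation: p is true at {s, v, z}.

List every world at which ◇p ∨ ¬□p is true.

{s, u, w, z}

s: ◇p is F, ¬□p is T. ✓
t: ◇p is F, ¬□p is F. ✗
u: ◇p is T, ¬□p is T. ✓
v: ◇p is F, ¬□p is F. ✗
w: ◇p is T, ¬□p is F. ✓
x: ◇p is F, ¬□p is F. ✗
z: ◇p is T, ¬□p is F. ✓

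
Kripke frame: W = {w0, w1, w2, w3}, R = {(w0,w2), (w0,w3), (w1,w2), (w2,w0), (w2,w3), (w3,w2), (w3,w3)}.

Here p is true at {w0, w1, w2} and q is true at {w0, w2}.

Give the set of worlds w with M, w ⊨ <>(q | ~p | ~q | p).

w0: successors {w2, w3}; q | ~p | ~q | p there: w2:T, w3:T. ✓
w1: successors {w2}; q | ~p | ~q | p there: w2:T. ✓
w2: successors {w0, w3}; q | ~p | ~q | p there: w0:T, w3:T. ✓
w3: successors {w2, w3}; q | ~p | ~q | p there: w2:T, w3:T. ✓

{w0, w1, w2, w3}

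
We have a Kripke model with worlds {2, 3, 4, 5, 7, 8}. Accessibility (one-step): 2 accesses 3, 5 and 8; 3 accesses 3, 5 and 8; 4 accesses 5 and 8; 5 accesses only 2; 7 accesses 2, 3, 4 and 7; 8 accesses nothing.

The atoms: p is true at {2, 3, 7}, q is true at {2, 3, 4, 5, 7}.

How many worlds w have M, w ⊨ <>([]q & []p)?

3

2: successors {3, 5, 8}; []q & []p there: 3:F, 5:T, 8:T. ✓
3: successors {3, 5, 8}; []q & []p there: 3:F, 5:T, 8:T. ✓
4: successors {5, 8}; []q & []p there: 5:T, 8:T. ✓
5: successors {2}; []q & []p there: 2:F. ✗
7: successors {2, 3, 4, 7}; []q & []p there: 2:F, 3:F, 4:F, 7:F. ✗
8: no successors, so <>([]q & []p) fails. ✗
Satisfying worlds: {2, 3, 4}.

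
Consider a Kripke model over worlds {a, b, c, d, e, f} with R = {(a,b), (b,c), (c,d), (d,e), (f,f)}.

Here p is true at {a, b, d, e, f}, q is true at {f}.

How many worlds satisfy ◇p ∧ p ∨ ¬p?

4

a: ◇p ∧ p is T, ¬p is F. ✓
b: ◇p ∧ p is F, ¬p is F. ✗
c: ◇p ∧ p is F, ¬p is T. ✓
d: ◇p ∧ p is T, ¬p is F. ✓
e: ◇p ∧ p is F, ¬p is F. ✗
f: ◇p ∧ p is T, ¬p is F. ✓
Satisfying worlds: {a, c, d, f}.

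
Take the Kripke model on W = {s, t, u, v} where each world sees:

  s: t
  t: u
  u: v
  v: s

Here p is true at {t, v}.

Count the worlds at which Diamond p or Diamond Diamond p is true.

s: Diamond p is T, Diamond Diamond p is F. ✓
t: Diamond p is F, Diamond Diamond p is T. ✓
u: Diamond p is T, Diamond Diamond p is F. ✓
v: Diamond p is F, Diamond Diamond p is T. ✓
Satisfying worlds: {s, t, u, v}.

4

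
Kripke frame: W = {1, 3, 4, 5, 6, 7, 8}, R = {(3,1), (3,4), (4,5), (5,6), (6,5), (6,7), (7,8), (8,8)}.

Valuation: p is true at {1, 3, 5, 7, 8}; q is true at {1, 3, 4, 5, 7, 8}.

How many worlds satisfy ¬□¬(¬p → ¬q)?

6

1: □¬(¬p → ¬q) is T. ✗
3: □¬(¬p → ¬q) is F. ✓
4: □¬(¬p → ¬q) is F. ✓
5: □¬(¬p → ¬q) is F. ✓
6: □¬(¬p → ¬q) is F. ✓
7: □¬(¬p → ¬q) is F. ✓
8: □¬(¬p → ¬q) is F. ✓
Satisfying worlds: {3, 4, 5, 6, 7, 8}.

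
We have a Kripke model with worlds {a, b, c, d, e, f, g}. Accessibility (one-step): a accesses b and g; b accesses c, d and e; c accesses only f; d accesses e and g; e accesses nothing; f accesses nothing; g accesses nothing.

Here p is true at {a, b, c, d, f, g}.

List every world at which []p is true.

a: successors {b, g}; p there: b:T, g:T. ✓
b: successors {c, d, e}; p there: c:T, d:T, e:F. ✗
c: successors {f}; p there: f:T. ✓
d: successors {e, g}; p there: e:F, g:T. ✗
e: no successors, so []p holds vacuously. ✓
f: no successors, so []p holds vacuously. ✓
g: no successors, so []p holds vacuously. ✓

{a, c, e, f, g}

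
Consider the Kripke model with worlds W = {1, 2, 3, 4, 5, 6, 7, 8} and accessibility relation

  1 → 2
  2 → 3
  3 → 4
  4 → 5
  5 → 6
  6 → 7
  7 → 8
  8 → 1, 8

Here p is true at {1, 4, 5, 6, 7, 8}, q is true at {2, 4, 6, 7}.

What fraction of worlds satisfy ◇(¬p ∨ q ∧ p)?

5/8

1: successors {2}; ¬p ∨ q ∧ p there: 2:T. ✓
2: successors {3}; ¬p ∨ q ∧ p there: 3:T. ✓
3: successors {4}; ¬p ∨ q ∧ p there: 4:T. ✓
4: successors {5}; ¬p ∨ q ∧ p there: 5:F. ✗
5: successors {6}; ¬p ∨ q ∧ p there: 6:T. ✓
6: successors {7}; ¬p ∨ q ∧ p there: 7:T. ✓
7: successors {8}; ¬p ∨ q ∧ p there: 8:F. ✗
8: successors {1, 8}; ¬p ∨ q ∧ p there: 1:F, 8:F. ✗
That's 5 of 8 worlds, so 5/8.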